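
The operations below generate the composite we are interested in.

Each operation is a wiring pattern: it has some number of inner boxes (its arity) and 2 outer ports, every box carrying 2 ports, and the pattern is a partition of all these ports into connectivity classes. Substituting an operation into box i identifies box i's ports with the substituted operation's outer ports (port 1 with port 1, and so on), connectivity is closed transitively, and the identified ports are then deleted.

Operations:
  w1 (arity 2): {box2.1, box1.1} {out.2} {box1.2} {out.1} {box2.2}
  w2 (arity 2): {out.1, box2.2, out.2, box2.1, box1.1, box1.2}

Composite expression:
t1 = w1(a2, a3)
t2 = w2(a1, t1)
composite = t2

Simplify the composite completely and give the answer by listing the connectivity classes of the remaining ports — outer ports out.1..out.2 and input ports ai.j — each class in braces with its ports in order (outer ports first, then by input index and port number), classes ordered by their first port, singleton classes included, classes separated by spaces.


Connectivity passes through glued w2-boundaries; trace each wire chain.
composing w1 on (a2, a3), with out.j its own outer ports: {out.1} {out.2} {a2.1, a3.1} {a2.2} {a3.2}
composing w2 on (a1, a2, a3), with out.j its own outer ports: {out.1, out.2, a1.1, a1.2} {a2.1, a3.1} {a2.2} {a3.2}

{out.1, out.2, a1.1, a1.2} {a2.1, a3.1} {a2.2} {a3.2}


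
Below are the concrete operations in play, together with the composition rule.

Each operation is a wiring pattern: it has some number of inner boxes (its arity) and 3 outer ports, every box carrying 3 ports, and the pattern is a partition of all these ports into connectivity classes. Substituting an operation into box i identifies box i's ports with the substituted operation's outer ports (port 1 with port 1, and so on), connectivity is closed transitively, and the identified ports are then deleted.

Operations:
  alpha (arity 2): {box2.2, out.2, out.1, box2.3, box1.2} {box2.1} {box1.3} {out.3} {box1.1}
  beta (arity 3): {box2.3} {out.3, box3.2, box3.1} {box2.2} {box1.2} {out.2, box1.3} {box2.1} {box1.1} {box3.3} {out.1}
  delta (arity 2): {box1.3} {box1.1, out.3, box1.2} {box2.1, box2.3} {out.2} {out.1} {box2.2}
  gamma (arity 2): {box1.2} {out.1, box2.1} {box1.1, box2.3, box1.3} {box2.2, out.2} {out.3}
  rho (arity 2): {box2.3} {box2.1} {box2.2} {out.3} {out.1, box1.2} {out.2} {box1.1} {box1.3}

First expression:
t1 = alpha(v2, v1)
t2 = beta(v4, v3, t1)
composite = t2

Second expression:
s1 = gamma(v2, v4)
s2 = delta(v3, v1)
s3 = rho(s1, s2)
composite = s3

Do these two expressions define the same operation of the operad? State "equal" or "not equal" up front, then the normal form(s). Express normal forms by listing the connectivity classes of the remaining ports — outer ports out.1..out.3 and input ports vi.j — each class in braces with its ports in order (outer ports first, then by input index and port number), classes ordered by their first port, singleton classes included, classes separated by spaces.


In normal form, the first expression is {out.1} {out.2, v4.3} {out.3, v1.2, v1.3, v2.2} {v1.1} {v2.1} {v2.3} {v3.1} {v3.2} {v3.3} {v4.1} {v4.2}
In normal form, the second expression is {out.1, v4.2} {out.2} {out.3} {v1.1, v1.3} {v1.2} {v2.1, v2.3, v4.3} {v2.2} {v3.1, v3.2} {v3.3} {v4.1}
Distinct normal forms: not equal.

not equal; the first gives {out.1} {out.2, v4.3} {out.3, v1.2, v1.3, v2.2} {v1.1} {v2.1} {v2.3} {v3.1} {v3.2} {v3.3} {v4.1} {v4.2} and the second {out.1, v4.2} {out.2} {out.3} {v1.1, v1.3} {v1.2} {v2.1, v2.3, v4.3} {v2.2} {v3.1, v3.2} {v3.3} {v4.1}


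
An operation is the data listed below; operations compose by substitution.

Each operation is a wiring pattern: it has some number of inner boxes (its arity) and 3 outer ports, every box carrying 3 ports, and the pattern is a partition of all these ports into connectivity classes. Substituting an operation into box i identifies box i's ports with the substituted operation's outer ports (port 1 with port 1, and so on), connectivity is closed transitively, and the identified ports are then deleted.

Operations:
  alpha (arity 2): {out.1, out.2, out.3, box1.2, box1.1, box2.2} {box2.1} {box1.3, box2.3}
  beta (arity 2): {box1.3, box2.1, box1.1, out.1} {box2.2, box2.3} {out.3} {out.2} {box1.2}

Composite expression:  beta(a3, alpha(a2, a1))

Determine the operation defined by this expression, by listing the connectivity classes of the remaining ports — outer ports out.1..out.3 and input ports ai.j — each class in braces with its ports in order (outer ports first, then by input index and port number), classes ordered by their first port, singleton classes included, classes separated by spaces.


{out.1, a1.2, a2.1, a2.2, a3.1, a3.3} {out.2} {out.3} {a1.1} {a1.3, a2.3} {a3.2}

Reachability decides: close wires over beta-identified ports.
alpha over (a2, a1) gives {out.1, out.2, out.3, a1.2, a2.1, a2.2} {a1.1} {a1.3, a2.3}, out.j being that stage's outer ports
beta over (a3, a2, a1) gives {out.1, a1.2, a2.1, a2.2, a3.1, a3.3} {out.2} {out.3} {a1.1} {a1.3, a2.3} {a3.2}, out.j being that stage's outer ports


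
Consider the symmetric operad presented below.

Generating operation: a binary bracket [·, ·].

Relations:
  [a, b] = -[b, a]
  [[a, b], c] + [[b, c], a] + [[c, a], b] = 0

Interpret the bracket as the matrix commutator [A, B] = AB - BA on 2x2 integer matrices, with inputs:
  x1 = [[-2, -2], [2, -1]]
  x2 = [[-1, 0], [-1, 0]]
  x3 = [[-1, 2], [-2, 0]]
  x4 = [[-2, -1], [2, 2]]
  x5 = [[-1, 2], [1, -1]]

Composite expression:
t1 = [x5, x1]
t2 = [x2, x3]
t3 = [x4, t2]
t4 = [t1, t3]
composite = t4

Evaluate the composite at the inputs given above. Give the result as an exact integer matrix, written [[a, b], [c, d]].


[[20, 124], [-58, -20]]


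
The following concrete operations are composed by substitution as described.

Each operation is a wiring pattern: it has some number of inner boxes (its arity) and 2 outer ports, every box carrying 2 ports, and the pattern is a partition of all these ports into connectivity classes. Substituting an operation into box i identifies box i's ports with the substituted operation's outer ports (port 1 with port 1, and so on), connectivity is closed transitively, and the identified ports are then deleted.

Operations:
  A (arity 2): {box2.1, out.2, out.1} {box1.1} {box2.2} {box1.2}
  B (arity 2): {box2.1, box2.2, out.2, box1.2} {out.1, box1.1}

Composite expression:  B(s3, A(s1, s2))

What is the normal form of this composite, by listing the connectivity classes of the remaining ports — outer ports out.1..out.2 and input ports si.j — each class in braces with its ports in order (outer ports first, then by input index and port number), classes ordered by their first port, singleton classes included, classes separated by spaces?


Treat the ports identified at B as solder joints: merge, then drop.
the subtree at A composes to {out.1, out.2, s2.1} {s1.1} {s1.2} {s2.2} on (s1, s2); out.j = own outer ports
the subtree at B composes to {out.1, s3.1} {out.2, s2.1, s3.2} {s1.1} {s1.2} {s2.2} on (s3, s1, s2); out.j = own outer ports

{out.1, s3.1} {out.2, s2.1, s3.2} {s1.1} {s1.2} {s2.2}


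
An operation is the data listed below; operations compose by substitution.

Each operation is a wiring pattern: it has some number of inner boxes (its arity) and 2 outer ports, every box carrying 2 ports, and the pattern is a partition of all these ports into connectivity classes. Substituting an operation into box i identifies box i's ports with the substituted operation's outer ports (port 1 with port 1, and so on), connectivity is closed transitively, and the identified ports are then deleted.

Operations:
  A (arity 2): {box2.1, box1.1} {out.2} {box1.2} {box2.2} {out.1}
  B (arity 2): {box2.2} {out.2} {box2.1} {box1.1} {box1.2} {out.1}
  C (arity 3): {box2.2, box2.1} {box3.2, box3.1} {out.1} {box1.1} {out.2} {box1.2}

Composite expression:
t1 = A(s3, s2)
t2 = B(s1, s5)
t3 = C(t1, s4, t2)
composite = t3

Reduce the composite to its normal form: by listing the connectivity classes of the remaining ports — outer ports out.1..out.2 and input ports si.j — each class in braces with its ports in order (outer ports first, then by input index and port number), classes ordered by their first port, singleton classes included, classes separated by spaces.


{out.1} {out.2} {s1.1} {s1.2} {s2.1, s3.1} {s2.2} {s3.2} {s4.1, s4.2} {s5.1} {s5.2}


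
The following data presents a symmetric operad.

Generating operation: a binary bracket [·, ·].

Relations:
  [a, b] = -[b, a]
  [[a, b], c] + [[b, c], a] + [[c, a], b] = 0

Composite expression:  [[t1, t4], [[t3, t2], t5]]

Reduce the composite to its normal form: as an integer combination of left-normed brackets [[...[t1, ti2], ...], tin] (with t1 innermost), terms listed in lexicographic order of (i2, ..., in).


-[[[[t1, t4], t2], t3], t5] + [[[[t1, t4], t3], t2], t5] + [[[[t1, t4], t5], t2], t3] - [[[[t1, t4], t5], t3], t2]

In the tensor algebra, words opening t1 carry the t1-anchored form.
Composite bracket: [[t1, t4], [[t3, t2], t5]]
Expanding via [a, b] = ab - ba: 16 signed words (2^4 = 16).
Only words starting with t1 matter:
  t1t4t2t3t5 appears with sign -1, giving the term -[[[[t1, t4], t2], t3], t5]
  t1t4t3t2t5 appears with sign +1, giving the term +[[[[t1, t4], t3], t2], t5]
  t1t4t5t2t3 appears with sign +1, giving the term +[[[[t1, t4], t5], t2], t3]
  t1t4t5t3t2 appears with sign -1, giving the term -[[[[t1, t4], t5], t3], t2]


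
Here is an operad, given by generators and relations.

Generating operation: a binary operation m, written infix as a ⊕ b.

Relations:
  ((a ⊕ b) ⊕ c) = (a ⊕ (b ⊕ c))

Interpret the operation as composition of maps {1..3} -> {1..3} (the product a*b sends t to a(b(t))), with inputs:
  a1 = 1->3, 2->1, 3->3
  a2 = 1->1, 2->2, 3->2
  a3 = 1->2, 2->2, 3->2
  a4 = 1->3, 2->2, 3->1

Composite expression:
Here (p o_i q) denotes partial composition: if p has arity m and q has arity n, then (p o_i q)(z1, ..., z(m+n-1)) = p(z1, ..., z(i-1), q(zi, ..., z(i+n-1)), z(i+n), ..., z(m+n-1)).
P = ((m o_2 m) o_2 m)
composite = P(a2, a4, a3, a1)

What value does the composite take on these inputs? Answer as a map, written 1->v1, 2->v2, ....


1->2, 2->2, 3->2

(a4 ⊕ a3) = 1->2, 2->2, 3->2
((a4 ⊕ a3) ⊕ a1) = 1->2, 2->2, 3->2
(a2 ⊕ ((a4 ⊕ a3) ⊕ a1)) = 1->2, 2->2, 3->2


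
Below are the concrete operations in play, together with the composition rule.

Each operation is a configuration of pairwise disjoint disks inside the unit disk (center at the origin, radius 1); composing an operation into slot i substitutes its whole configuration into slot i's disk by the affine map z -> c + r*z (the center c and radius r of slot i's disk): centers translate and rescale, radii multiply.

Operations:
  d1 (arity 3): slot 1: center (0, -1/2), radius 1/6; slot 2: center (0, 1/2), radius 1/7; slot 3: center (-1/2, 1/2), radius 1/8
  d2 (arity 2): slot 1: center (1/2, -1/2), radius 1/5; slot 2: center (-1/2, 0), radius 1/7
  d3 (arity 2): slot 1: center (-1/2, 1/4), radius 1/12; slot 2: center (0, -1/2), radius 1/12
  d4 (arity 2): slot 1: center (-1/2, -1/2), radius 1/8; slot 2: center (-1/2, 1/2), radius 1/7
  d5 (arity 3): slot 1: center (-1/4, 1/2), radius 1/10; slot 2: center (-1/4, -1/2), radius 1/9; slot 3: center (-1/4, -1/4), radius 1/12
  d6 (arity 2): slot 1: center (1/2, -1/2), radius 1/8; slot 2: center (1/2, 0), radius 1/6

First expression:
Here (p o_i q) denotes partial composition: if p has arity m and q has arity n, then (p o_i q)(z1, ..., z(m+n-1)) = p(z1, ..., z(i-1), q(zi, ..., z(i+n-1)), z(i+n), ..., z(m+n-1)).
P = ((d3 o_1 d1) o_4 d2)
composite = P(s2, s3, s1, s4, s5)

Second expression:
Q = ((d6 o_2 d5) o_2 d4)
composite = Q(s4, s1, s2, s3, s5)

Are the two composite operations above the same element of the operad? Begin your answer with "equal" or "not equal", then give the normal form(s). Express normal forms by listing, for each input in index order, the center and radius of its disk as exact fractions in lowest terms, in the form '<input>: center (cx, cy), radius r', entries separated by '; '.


Normal form of the first expression: s1: center (-13/24, 7/24), radius 1/96; s2: center (-1/2, 5/24), radius 1/72; s3: center (-1/2, 7/24), radius 1/84; s4: center (1/24, -13/24), radius 1/60; s5: center (-1/24, -1/2), radius 1/84
Normal form of the second expression: s1: center (9/20, 3/40), radius 1/480; s2: center (9/20, 11/120), radius 1/420; s3: center (11/24, -1/12), radius 1/54; s4: center (1/2, -1/2), radius 1/8; s5: center (11/24, -1/24), radius 1/72
Different reductions; not equal.

not equal — first s1: center (-13/24, 7/24), radius 1/96; s2: center (-1/2, 5/24), radius 1/72; s3: center (-1/2, 7/24), radius 1/84; s4: center (1/24, -13/24), radius 1/60; s5: center (-1/24, -1/2), radius 1/84, second s1: center (9/20, 3/40), radius 1/480; s2: center (9/20, 11/120), radius 1/420; s3: center (11/24, -1/12), radius 1/54; s4: center (1/2, -1/2), radius 1/8; s5: center (11/24, -1/24), radius 1/72


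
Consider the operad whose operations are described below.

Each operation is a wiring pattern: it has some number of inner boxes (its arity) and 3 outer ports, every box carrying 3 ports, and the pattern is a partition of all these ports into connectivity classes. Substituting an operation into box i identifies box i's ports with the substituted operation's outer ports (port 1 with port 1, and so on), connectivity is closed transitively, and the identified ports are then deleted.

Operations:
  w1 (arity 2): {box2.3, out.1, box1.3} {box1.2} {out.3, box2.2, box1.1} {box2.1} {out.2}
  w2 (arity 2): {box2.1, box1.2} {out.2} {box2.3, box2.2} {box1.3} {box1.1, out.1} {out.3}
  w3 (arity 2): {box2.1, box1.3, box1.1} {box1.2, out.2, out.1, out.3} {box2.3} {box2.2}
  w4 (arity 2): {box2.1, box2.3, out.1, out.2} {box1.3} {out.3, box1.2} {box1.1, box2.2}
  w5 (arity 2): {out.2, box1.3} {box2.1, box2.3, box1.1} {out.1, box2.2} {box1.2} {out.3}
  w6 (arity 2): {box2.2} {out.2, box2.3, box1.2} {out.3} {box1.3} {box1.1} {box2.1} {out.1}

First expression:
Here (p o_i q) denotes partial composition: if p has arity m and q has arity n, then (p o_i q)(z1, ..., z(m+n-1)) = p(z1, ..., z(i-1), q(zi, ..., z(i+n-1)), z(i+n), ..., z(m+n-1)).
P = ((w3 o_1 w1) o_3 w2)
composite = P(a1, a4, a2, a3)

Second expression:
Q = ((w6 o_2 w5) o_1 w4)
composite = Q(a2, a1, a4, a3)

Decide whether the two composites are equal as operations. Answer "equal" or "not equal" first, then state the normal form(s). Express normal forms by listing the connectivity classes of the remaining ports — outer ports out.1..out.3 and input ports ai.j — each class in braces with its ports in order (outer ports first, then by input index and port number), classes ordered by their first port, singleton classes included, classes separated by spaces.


not equal: they reduce to {out.1, out.2, out.3} {a1.1, a1.3, a2.1, a4.2, a4.3} {a1.2} {a2.2, a3.1} {a2.3} {a3.2, a3.3} {a4.1} and {out.1} {out.2, a1.1, a1.3} {out.3} {a1.2, a2.1} {a2.2} {a2.3} {a3.1, a3.3, a4.1} {a3.2} {a4.2} {a4.3}


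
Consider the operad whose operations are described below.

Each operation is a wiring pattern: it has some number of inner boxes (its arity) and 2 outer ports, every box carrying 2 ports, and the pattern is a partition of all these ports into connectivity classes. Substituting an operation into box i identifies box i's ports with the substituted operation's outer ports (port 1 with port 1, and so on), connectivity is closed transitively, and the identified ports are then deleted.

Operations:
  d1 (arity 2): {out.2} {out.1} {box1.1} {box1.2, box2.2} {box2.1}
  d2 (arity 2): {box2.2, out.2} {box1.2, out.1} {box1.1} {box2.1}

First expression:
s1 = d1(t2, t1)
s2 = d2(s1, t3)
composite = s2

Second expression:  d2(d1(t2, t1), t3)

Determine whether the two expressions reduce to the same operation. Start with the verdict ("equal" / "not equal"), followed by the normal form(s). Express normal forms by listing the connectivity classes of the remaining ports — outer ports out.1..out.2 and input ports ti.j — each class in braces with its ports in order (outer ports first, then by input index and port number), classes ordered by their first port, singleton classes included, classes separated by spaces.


The first expression reduces to {out.1} {out.2, t3.2} {t1.1} {t1.2, t2.2} {t2.1} {t3.1}
The second expression reduces to {out.1} {out.2, t3.2} {t1.1} {t1.2, t2.2} {t2.1} {t3.1}
Same normal form: equal.

equal: each reduces to {out.1} {out.2, t3.2} {t1.1} {t1.2, t2.2} {t2.1} {t3.1}


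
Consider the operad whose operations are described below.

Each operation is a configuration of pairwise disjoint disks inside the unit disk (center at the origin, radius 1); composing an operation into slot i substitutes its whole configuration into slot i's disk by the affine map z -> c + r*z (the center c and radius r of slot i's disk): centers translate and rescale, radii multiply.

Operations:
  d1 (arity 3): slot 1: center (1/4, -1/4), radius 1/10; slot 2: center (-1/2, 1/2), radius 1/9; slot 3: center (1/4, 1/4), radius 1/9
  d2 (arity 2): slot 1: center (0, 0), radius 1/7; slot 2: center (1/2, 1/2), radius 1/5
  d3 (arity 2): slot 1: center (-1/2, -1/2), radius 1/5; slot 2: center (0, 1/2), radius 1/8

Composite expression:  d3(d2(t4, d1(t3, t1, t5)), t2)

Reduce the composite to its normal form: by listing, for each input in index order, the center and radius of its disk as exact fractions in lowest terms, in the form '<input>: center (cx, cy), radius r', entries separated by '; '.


Nesting under d3 composes maps z -> c + r*z down each t-path.
input t4: composing its 2 substitution steps yields center (-1/2, -1/2), radius 1/35
input t3: composing its 3 substitution steps yields center (-39/100, -41/100), radius 1/250
input t1: composing its 3 substitution steps yields center (-21/50, -19/50), radius 1/225
input t5: composing its 3 substitution steps yields center (-39/100, -39/100), radius 1/225
input t2: composing its 1 substitution step yields center (0, 1/2), radius 1/8

t1: center (-21/50, -19/50), radius 1/225; t2: center (0, 1/2), radius 1/8; t3: center (-39/100, -41/100), radius 1/250; t4: center (-1/2, -1/2), radius 1/35; t5: center (-39/100, -39/100), radius 1/225


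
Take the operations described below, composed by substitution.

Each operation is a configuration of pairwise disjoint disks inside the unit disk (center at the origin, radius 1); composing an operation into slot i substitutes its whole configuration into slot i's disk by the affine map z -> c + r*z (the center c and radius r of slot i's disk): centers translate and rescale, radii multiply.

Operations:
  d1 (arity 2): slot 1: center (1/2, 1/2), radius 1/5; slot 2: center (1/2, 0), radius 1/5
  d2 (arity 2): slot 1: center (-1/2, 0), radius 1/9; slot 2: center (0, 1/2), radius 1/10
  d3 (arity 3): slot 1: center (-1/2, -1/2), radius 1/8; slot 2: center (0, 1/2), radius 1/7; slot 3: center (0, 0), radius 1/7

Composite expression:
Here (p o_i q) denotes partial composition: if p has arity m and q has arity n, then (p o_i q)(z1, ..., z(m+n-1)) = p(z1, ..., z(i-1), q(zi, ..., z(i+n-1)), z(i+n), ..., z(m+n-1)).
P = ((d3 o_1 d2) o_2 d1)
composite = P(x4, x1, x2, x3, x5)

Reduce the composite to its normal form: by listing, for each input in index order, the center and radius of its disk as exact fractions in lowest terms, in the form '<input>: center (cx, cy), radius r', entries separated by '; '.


x1: center (-79/160, -69/160), radius 1/400; x2: center (-79/160, -7/16), radius 1/400; x3: center (0, 1/2), radius 1/7; x4: center (-9/16, -1/2), radius 1/72; x5: center (0, 0), radius 1/7


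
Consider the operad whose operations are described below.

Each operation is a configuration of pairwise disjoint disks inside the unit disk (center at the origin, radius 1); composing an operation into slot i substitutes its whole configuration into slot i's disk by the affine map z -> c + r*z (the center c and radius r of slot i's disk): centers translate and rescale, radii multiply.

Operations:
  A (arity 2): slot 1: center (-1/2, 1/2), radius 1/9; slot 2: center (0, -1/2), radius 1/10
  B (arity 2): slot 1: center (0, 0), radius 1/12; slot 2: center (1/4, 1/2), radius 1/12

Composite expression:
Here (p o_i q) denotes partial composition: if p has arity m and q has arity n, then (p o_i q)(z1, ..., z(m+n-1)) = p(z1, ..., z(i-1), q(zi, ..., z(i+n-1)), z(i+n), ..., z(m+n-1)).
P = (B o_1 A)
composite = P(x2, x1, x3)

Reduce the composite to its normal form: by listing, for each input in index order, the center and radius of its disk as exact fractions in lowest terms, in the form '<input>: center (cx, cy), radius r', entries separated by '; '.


Below B, radii multiply path by path; the x-disk centers shift.
x2: after 2 affine steps, its disk has center (-1/24, 1/24), radius 1/108
x1: after 2 affine steps, its disk has center (0, -1/24), radius 1/120
x3: after 1 affine step, its disk has center (1/4, 1/2), radius 1/12

x1: center (0, -1/24), radius 1/120; x2: center (-1/24, 1/24), radius 1/108; x3: center (1/4, 1/2), radius 1/12


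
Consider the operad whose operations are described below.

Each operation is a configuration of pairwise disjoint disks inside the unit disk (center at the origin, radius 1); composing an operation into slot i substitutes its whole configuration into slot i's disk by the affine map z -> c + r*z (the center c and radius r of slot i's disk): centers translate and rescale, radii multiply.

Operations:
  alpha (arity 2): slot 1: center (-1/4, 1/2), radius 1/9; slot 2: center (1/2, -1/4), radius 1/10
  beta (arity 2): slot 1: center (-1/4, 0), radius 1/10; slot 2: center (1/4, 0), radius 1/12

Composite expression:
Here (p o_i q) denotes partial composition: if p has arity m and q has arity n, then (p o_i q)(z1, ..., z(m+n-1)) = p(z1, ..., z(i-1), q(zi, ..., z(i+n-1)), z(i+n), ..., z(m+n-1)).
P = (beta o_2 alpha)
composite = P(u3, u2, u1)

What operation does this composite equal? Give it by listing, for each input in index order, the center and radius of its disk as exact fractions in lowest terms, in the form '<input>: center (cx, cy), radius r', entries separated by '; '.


u1: center (7/24, -1/48), radius 1/120; u2: center (11/48, 1/24), radius 1/108; u3: center (-1/4, 0), radius 1/10

Affine substitution under beta: radii multiply and u-centers shift.
u3 passes through 1 substitution, ending at center (-1/4, 0), radius 1/10
u2 passes through 2 substitutions, ending at center (11/48, 1/24), radius 1/108
u1 passes through 2 substitutions, ending at center (7/24, -1/48), radius 1/120


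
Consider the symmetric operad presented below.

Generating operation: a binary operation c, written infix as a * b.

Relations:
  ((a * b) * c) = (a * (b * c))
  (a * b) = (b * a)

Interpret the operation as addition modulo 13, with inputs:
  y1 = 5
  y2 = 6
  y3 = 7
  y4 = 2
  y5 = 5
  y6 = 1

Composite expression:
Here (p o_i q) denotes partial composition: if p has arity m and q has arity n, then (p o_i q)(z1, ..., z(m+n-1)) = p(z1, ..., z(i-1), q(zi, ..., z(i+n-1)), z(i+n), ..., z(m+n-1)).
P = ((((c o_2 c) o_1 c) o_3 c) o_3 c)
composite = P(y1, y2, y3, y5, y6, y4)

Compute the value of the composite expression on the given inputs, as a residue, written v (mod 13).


0 (mod 13)

(y1 * y2) = 11
(y3 * y5) = 12
((y3 * y5) * y6) = 0
(((y3 * y5) * y6) * y4) = 2
((y1 * y2) * (((y3 * y5) * y6) * y4)) = 0


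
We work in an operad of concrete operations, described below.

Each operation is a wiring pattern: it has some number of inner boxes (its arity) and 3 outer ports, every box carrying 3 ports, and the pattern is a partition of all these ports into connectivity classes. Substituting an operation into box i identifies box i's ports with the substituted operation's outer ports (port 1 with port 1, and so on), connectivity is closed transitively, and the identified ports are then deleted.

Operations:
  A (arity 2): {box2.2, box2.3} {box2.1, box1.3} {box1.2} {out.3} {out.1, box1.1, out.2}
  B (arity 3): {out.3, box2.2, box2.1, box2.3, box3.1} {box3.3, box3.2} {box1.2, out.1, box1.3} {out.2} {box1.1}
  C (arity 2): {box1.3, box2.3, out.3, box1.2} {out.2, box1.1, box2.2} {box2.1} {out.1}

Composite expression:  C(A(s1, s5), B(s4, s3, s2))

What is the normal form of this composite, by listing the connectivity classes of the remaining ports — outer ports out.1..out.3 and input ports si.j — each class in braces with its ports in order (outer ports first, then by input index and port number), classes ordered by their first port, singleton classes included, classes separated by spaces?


After gluing at C, chains via deleted ports link the s-ports.
stage A: inputs (s1, s5), connectivity {out.1, out.2, s1.1} {out.3} {s1.2} {s1.3, s5.1} {s5.2, s5.3}, out.j its boundary
stage B: inputs (s4, s3, s2), connectivity {out.1, s4.2, s4.3} {out.2} {out.3, s2.1, s3.1, s3.2, s3.3} {s2.2, s2.3} {s4.1}, out.j its boundary
stage C: inputs (s1, s5, s4, s3, s2), connectivity {out.1} {out.2, out.3, s1.1, s2.1, s3.1, s3.2, s3.3} {s1.2} {s1.3, s5.1} {s2.2, s2.3} {s4.1} {s4.2, s4.3} {s5.2, s5.3}, out.j its boundary

{out.1} {out.2, out.3, s1.1, s2.1, s3.1, s3.2, s3.3} {s1.2} {s1.3, s5.1} {s2.2, s2.3} {s4.1} {s4.2, s4.3} {s5.2, s5.3}


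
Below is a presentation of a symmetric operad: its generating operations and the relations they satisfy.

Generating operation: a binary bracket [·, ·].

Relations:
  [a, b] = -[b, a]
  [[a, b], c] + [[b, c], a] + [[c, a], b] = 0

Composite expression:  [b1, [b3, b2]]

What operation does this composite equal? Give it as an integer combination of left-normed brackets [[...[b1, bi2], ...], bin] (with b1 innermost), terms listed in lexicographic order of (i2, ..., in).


-[[b1, b2], b3] + [[b1, b3], b2]

Antisymmetry and Jacobi reduce to b1-anchored left-normed brackets.
Composite bracket: [b1, [b3, b2]]
Expanding via [a, b] = ab - ba: 4 signed words (2^2 = 4).
Only words starting with b1 matter:
  from b1b2b3, sign -1: term -[[b1, b2], b3]
  from b1b3b2, sign +1: term +[[b1, b3], b2]


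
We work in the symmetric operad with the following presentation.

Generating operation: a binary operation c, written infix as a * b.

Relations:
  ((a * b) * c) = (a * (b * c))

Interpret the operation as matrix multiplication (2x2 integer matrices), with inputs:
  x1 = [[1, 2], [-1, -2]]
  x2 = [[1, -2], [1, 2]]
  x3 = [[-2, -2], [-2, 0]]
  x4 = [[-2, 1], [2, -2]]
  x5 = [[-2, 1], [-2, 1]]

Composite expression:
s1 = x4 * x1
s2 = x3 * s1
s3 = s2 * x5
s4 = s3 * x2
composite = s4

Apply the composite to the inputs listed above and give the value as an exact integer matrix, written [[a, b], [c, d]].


[[6, -36], [-18, 108]]

(x4 * x1) = [[-3, -6], [4, 8]]
(x3 * (x4 * x1)) = [[-2, -4], [6, 12]]
((x3 * (x4 * x1)) * x5) = [[12, -6], [-36, 18]]
(((x3 * (x4 * x1)) * x5) * x2) = [[6, -36], [-18, 108]]


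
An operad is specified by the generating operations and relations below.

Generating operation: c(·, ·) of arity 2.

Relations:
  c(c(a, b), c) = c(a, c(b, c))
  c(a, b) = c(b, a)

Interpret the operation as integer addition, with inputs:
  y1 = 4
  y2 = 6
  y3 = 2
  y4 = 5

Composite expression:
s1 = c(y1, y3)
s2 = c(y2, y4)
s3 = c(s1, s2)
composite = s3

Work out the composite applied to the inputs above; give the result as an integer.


c(y1, y3) = 6
c(y2, y4) = 11
c(c(y1, y3), c(y2, y4)) = 17

17


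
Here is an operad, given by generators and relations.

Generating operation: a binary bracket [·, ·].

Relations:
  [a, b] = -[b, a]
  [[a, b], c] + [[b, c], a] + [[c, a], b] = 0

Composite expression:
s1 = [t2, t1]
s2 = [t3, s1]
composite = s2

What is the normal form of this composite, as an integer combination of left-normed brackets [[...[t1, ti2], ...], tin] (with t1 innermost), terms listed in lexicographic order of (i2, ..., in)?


A multilinear Lie element is pinned by t1-initial words (t1 innermost).
Composite bracket: [t3, [t2, t1]]
The bracket unfolds into 4 signed words via [a, b] = ab - ba (2^2 = 4).
Only words starting with t1 matter:
  t1t2t3 appears with sign +1, giving the term +[[t1, t2], t3]

[[t1, t2], t3]


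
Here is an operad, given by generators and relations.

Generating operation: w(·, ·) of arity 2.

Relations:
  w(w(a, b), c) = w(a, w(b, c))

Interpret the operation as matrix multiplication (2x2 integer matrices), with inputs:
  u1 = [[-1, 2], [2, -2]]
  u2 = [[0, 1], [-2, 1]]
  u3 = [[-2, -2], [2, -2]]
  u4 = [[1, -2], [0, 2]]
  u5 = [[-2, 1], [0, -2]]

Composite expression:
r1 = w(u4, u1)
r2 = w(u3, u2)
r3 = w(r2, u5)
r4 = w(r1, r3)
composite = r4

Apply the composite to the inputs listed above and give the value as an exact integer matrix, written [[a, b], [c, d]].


w(u4, u1) = [[-5, 6], [4, -4]]
w(u3, u2) = [[4, -4], [4, 0]]
w(w(u3, u2), u5) = [[-8, 12], [-8, 4]]
w(w(u4, u1), w(w(u3, u2), u5)) = [[-8, -36], [0, 32]]

[[-8, -36], [0, 32]]


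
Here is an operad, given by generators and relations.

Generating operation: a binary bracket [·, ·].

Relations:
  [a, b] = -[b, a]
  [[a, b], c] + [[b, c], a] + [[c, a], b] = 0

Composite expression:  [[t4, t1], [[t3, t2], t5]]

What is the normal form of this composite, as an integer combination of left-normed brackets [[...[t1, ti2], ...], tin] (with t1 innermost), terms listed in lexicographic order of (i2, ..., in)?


[[[[t1, t4], t2], t3], t5] - [[[[t1, t4], t3], t2], t5] - [[[[t1, t4], t5], t2], t3] + [[[[t1, t4], t5], t3], t2]

A multilinear Lie element is pinned by t1-initial words (t1 innermost).
Composite bracket: [[t4, t1], [[t3, t2], t5]]
Under [a, b] = ab - ba we get 16 signed associative words (2^4 = 16).
Words beginning with t1 determine it all:
  t1t4t2t3t5 (sign +1) contributes +[[[[t1, t4], t2], t3], t5]
  t1t4t3t2t5 (sign -1) contributes -[[[[t1, t4], t3], t2], t5]
  t1t4t5t2t3 (sign -1) contributes -[[[[t1, t4], t5], t2], t3]
  t1t4t5t3t2 (sign +1) contributes +[[[[t1, t4], t5], t3], t2]


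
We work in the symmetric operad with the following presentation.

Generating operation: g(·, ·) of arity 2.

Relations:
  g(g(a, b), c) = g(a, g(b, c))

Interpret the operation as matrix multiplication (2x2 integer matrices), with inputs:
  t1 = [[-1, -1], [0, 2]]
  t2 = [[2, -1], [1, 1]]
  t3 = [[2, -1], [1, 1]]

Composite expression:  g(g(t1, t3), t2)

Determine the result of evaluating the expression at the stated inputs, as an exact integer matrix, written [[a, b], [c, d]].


[[-6, 3], [6, 0]]

g(t1, t3) = [[-3, 0], [2, 2]]
g(g(t1, t3), t2) = [[-6, 3], [6, 0]]


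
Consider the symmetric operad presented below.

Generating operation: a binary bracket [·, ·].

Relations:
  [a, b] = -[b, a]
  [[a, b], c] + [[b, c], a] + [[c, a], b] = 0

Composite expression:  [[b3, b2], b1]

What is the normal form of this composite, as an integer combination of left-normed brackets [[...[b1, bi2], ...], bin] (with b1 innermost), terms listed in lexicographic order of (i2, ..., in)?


Left-normed coefficients sit on the b1-initial expansion words.
Composite bracket: [[b3, b2], b1]
Each bracket splits as ab - ba, giving 4 signed words (2^2 = 4).
Coefficients come from the b1-initial words:
  word b1b2b3 has sign +1, contributing +[[b1, b2], b3]
  word b1b3b2 has sign -1, contributing -[[b1, b3], b2]

[[b1, b2], b3] - [[b1, b3], b2]


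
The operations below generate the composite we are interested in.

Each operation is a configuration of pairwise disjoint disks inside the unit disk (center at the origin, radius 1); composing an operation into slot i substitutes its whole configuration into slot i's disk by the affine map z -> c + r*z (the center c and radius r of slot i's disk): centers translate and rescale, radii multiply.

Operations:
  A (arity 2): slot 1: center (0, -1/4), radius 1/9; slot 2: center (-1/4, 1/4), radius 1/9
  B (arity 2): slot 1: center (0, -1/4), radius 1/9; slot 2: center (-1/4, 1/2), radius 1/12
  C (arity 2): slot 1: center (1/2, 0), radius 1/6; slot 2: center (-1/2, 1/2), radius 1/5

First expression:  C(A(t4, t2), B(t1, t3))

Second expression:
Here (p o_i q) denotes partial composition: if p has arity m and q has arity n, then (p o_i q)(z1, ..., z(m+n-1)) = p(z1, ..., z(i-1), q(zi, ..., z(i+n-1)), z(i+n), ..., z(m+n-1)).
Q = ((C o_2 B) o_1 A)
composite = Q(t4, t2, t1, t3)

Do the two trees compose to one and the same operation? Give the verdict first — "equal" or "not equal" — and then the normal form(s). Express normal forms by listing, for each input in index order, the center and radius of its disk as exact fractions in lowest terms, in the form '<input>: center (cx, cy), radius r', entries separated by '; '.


equal: each reduces to t1: center (-1/2, 9/20), radius 1/45; t2: center (11/24, 1/24), radius 1/54; t3: center (-11/20, 3/5), radius 1/60; t4: center (1/2, -1/24), radius 1/54

Reducing the first expression gives t1: center (-1/2, 9/20), radius 1/45; t2: center (11/24, 1/24), radius 1/54; t3: center (-11/20, 3/5), radius 1/60; t4: center (1/2, -1/24), radius 1/54
Reducing the second expression gives t1: center (-1/2, 9/20), radius 1/45; t2: center (11/24, 1/24), radius 1/54; t3: center (-11/20, 3/5), radius 1/60; t4: center (1/2, -1/24), radius 1/54
Same normal form: equal.


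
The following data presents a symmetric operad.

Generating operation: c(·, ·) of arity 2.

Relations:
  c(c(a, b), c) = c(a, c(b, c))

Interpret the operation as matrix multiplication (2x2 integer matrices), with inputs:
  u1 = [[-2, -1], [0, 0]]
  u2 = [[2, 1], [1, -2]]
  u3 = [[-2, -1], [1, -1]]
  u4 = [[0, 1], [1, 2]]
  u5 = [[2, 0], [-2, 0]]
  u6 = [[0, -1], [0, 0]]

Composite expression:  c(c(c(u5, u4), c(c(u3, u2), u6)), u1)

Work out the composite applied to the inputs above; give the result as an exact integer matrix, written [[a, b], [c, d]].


[[0, 0], [0, 0]]

c(u5, u4) = [[0, 2], [0, -2]]
c(u3, u2) = [[-5, 0], [1, 3]]
c(c(u3, u2), u6) = [[0, 5], [0, -1]]
c(c(u5, u4), c(c(u3, u2), u6)) = [[0, -2], [0, 2]]
c(c(c(u5, u4), c(c(u3, u2), u6)), u1) = [[0, 0], [0, 0]]


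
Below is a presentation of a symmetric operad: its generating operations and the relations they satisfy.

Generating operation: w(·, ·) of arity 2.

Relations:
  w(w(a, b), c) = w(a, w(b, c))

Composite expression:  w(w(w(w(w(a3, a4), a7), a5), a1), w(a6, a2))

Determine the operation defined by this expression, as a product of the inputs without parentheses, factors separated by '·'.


a3 · a4 · a7 · a5 · a1 · a6 · a2

Associativity of w dissolves the nesting; only the a-input order survives.
w(a3, a4) reduces to a3 · a4
w(w(a3, a4), a7) reduces to a3 · a4 · a7
w(w(w(a3, a4), a7), a5) reduces to a3 · a4 · a7 · a5
w(w(w(w(a3, a4), a7), a5), a1) reduces to a3 · a4 · a7 · a5 · a1
w(a6, a2) reduces to a6 · a2
w(w(w(w(w(a3, a4), a7), a5), a1), w(a6, a2)) reduces to a3 · a4 · a7 · a5 · a1 · a6 · a2


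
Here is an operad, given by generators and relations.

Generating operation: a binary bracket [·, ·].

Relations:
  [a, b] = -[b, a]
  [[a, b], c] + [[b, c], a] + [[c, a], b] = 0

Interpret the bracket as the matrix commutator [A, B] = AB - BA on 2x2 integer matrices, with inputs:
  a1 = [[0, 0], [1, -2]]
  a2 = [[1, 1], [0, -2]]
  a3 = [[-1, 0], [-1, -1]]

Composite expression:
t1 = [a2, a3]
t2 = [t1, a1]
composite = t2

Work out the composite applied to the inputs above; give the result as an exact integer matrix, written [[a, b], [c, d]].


[[0, 0], [8, 0]]

[a2, a3] = [[-1, 0], [3, 1]]
[[a2, a3], a1] = [[0, 0], [8, 0]]


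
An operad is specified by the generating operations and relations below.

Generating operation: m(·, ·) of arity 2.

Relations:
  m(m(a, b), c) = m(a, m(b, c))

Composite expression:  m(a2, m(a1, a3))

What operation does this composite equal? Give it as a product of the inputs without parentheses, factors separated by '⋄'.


The m-tree's shape is irrelevant; the a-reading-order decides.
m(a1, a3) collapses to a1 ⋄ a3
m(a2, m(a1, a3)) collapses to a2 ⋄ a1 ⋄ a3

a2 ⋄ a1 ⋄ a3


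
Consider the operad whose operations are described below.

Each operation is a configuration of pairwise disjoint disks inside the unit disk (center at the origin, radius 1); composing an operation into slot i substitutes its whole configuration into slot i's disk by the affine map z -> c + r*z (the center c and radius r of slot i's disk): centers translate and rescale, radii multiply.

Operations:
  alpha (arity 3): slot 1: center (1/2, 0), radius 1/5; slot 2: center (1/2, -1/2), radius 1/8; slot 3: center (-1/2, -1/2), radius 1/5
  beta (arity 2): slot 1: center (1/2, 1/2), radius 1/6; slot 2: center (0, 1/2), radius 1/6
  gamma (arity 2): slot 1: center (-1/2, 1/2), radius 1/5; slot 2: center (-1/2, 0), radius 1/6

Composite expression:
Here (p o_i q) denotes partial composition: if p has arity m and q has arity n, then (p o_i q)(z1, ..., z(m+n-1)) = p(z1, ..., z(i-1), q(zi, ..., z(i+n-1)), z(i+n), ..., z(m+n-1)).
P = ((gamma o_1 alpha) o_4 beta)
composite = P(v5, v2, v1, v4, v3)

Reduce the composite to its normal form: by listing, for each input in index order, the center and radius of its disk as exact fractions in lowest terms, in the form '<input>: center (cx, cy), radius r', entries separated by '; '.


v1: center (-3/5, 2/5), radius 1/25; v2: center (-2/5, 2/5), radius 1/40; v3: center (-1/2, 1/12), radius 1/36; v4: center (-5/12, 1/12), radius 1/36; v5: center (-2/5, 1/2), radius 1/25

Nesting under gamma composes maps z -> c + r*z down each v-path.
for v5, the 2-step affine chain lands on center (-2/5, 1/2), radius 1/25
for v2, the 2-step affine chain lands on center (-2/5, 2/5), radius 1/40
for v1, the 2-step affine chain lands on center (-3/5, 2/5), radius 1/25
for v4, the 2-step affine chain lands on center (-5/12, 1/12), radius 1/36
for v3, the 2-step affine chain lands on center (-1/2, 1/12), radius 1/36


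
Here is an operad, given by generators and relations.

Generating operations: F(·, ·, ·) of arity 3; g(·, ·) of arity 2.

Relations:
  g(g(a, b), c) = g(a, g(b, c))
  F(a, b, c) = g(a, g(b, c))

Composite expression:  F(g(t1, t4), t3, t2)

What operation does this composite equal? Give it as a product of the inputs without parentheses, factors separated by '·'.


t1 · t4 · t3 · t2


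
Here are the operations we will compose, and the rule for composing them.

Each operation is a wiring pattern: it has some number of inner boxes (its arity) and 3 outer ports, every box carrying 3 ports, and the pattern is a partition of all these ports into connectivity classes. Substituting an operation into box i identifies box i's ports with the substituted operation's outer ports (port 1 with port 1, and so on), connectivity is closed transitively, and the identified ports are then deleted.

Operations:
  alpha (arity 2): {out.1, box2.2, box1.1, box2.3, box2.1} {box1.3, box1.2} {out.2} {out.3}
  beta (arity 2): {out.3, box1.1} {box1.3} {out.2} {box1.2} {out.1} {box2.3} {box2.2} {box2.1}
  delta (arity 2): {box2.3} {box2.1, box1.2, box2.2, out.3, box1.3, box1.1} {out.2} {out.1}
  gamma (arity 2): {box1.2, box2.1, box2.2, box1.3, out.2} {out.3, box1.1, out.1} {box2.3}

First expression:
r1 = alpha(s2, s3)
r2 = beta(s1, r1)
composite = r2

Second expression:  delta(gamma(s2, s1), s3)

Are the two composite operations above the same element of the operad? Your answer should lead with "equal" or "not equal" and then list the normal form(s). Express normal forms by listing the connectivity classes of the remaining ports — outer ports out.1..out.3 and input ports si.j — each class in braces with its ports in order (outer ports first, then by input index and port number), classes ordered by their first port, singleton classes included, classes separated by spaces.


not equal; the first gives {out.1} {out.2} {out.3, s1.1} {s1.2} {s1.3} {s2.1, s3.1, s3.2, s3.3} {s2.2, s2.3} and the second {out.1} {out.2} {out.3, s1.1, s1.2, s2.1, s2.2, s2.3, s3.1, s3.2} {s1.3} {s3.3}

The first expression, normalized: {out.1} {out.2} {out.3, s1.1} {s1.2} {s1.3} {s2.1, s3.1, s3.2, s3.3} {s2.2, s2.3}
The second expression, normalized: {out.1} {out.2} {out.3, s1.1, s1.2, s2.1, s2.2, s2.3, s3.1, s3.2} {s1.3} {s3.3}
The forms do not match — not equal.


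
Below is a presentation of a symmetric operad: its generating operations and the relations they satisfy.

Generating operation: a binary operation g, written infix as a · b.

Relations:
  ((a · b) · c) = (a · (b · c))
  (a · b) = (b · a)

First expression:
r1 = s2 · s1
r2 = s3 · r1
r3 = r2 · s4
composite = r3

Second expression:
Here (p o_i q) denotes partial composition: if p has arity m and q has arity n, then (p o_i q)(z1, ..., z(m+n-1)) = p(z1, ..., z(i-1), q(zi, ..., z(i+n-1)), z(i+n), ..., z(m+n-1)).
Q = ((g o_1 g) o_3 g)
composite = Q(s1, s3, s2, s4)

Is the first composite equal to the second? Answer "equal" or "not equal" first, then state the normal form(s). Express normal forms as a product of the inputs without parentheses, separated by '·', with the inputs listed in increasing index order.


equal; the common form is s1 · s2 · s3 · s4

The first expression reduces to s1 · s2 · s3 · s4
The second expression reduces to s1 · s2 · s3 · s4
Identical normal forms: equal.
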